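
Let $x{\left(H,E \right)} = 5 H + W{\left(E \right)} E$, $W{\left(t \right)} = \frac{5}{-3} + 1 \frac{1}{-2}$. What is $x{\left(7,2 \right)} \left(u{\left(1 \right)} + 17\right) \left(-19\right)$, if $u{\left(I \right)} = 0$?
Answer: $- \frac{29716}{3} \approx -9905.3$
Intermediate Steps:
$W{\left(t \right)} = - \frac{13}{6}$ ($W{\left(t \right)} = 5 \left(- \frac{1}{3}\right) + 1 \left(- \frac{1}{2}\right) = - \frac{5}{3} - \frac{1}{2} = - \frac{13}{6}$)
$x{\left(H,E \right)} = 5 H - \frac{13 E}{6}$
$x{\left(7,2 \right)} \left(u{\left(1 \right)} + 17\right) \left(-19\right) = \left(5 \cdot 7 - \frac{13}{3}\right) \left(0 + 17\right) \left(-19\right) = \left(35 - \frac{13}{3}\right) 17 \left(-19\right) = \frac{92}{3} \cdot 17 \left(-19\right) = \frac{1564}{3} \left(-19\right) = - \frac{29716}{3}$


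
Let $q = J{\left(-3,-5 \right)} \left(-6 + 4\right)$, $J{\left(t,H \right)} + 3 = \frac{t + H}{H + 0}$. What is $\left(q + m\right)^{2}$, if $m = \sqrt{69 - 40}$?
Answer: $\frac{921}{25} + \frac{28 \sqrt{29}}{5} \approx 66.997$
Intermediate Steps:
$J{\left(t,H \right)} = -3 + \frac{H + t}{H}$ ($J{\left(t,H \right)} = -3 + \frac{t + H}{H + 0} = -3 + \frac{H + t}{H}$)
$m = \sqrt{29} \approx 5.3852$
$q = \frac{14}{5}$ ($q = \left(-2 - \frac{3}{-5}\right) \left(-6 + 4\right) = \left(-2 - - \frac{3}{5}\right) \left(-2\right) = \left(-2 + \frac{3}{5}\right) \left(-2\right) = \left(- \frac{7}{5}\right) \left(-2\right) = \frac{14}{5} \approx 2.8$)
$\left(q + m\right)^{2} = \left(\frac{14}{5} + \sqrt{29}\right)^{2}$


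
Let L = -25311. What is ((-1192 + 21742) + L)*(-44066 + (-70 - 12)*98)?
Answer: 248057622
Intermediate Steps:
((-1192 + 21742) + L)*(-44066 + (-70 - 12)*98) = ((-1192 + 21742) - 25311)*(-44066 + (-70 - 12)*98) = (20550 - 25311)*(-44066 - 82*98) = -4761*(-44066 - 8036) = -4761*(-52102) = 248057622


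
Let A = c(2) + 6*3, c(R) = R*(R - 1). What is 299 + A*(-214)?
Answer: -3981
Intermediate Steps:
c(R) = R*(-1 + R)
A = 20 (A = 2*(-1 + 2) + 6*3 = 2*1 + 18 = 2 + 18 = 20)
299 + A*(-214) = 299 + 20*(-214) = 299 - 4280 = -3981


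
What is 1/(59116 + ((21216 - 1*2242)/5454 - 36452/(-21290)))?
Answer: 29028915/1716224030557 ≈ 1.6914e-5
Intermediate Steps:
1/(59116 + ((21216 - 1*2242)/5454 - 36452/(-21290))) = 1/(59116 + ((21216 - 2242)*(1/5454) - 36452*(-1/21290))) = 1/(59116 + (18974*(1/5454) + 18226/10645)) = 1/(59116 + (9487/2727 + 18226/10645)) = 1/(59116 + 150691417/29028915) = 1/(1716224030557/29028915) = 29028915/1716224030557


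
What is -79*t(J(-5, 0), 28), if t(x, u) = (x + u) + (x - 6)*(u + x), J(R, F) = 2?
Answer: 7110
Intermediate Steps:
t(x, u) = u + x + (-6 + x)*(u + x) (t(x, u) = (u + x) + (-6 + x)*(u + x) = u + x + (-6 + x)*(u + x))
-79*t(J(-5, 0), 28) = -79*(2**2 - 5*28 - 5*2 + 28*2) = -79*(4 - 140 - 10 + 56) = -79*(-90) = 7110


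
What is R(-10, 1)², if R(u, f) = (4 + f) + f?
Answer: 36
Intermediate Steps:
R(u, f) = 4 + 2*f
R(-10, 1)² = (4 + 2*1)² = (4 + 2)² = 6² = 36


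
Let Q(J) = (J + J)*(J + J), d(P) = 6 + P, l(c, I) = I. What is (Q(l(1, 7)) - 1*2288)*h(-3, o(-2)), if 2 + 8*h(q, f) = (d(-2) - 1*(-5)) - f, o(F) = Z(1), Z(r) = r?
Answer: -1569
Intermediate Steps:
o(F) = 1
h(q, f) = 7/8 - f/8 (h(q, f) = -1/4 + (((6 - 2) - 1*(-5)) - f)/8 = -1/4 + ((4 + 5) - f)/8 = -1/4 + (9 - f)/8 = -1/4 + (9/8 - f/8) = 7/8 - f/8)
Q(J) = 4*J**2 (Q(J) = (2*J)*(2*J) = 4*J**2)
(Q(l(1, 7)) - 1*2288)*h(-3, o(-2)) = (4*7**2 - 1*2288)*(7/8 - 1/8*1) = (4*49 - 2288)*(7/8 - 1/8) = (196 - 2288)*(3/4) = -2092*3/4 = -1569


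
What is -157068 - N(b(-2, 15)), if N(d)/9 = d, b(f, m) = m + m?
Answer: -157338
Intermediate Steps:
b(f, m) = 2*m
N(d) = 9*d
-157068 - N(b(-2, 15)) = -157068 - 9*2*15 = -157068 - 9*30 = -157068 - 1*270 = -157068 - 270 = -157338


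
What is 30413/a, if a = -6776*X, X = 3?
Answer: -30413/20328 ≈ -1.4961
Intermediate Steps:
a = -20328 (a = -6776*3 = -20328)
30413/a = 30413/(-20328) = 30413*(-1/20328) = -30413/20328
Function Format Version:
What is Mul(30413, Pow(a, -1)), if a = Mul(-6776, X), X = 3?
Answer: Rational(-30413, 20328) ≈ -1.4961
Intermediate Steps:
a = -20328 (a = Mul(-6776, 3) = -20328)
Mul(30413, Pow(a, -1)) = Mul(30413, Pow(-20328, -1)) = Mul(30413, Rational(-1, 20328)) = Rational(-30413, 20328)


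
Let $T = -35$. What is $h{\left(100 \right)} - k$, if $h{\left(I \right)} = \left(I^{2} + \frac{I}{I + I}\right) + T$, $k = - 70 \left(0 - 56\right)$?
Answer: $\frac{12091}{2} \approx 6045.5$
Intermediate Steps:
$k = 3920$ ($k = \left(-70\right) \left(-56\right) = 3920$)
$h{\left(I \right)} = - \frac{69}{2} + I^{2}$ ($h{\left(I \right)} = \left(I^{2} + \frac{I}{I + I}\right) - 35 = \left(I^{2} + \frac{I}{2 I}\right) - 35 = \left(I^{2} + \frac{1}{2 I} I\right) - 35 = \left(I^{2} + \frac{1}{2}\right) - 35 = \left(\frac{1}{2} + I^{2}\right) - 35 = - \frac{69}{2} + I^{2}$)
$h{\left(100 \right)} - k = \left(- \frac{69}{2} + 100^{2}\right) - 3920 = \left(- \frac{69}{2} + 10000\right) - 3920 = \frac{19931}{2} - 3920 = \frac{12091}{2}$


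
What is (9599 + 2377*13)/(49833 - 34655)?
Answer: 20250/7589 ≈ 2.6683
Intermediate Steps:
(9599 + 2377*13)/(49833 - 34655) = (9599 + 30901)/15178 = 40500*(1/15178) = 20250/7589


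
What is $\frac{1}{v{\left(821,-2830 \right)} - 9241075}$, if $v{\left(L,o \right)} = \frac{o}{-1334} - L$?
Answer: $- \frac{667}{6164343217} \approx -1.082 \cdot 10^{-7}$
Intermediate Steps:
$v{\left(L,o \right)} = - L - \frac{o}{1334}$ ($v{\left(L,o \right)} = o \left(- \frac{1}{1334}\right) - L = - \frac{o}{1334} - L = - L - \frac{o}{1334}$)
$\frac{1}{v{\left(821,-2830 \right)} - 9241075} = \frac{1}{\left(\left(-1\right) 821 - - \frac{1415}{667}\right) - 9241075} = \frac{1}{\left(-821 + \frac{1415}{667}\right) - 9241075} = \frac{1}{- \frac{546192}{667} - 9241075} = \frac{1}{- \frac{6164343217}{667}} = - \frac{667}{6164343217}$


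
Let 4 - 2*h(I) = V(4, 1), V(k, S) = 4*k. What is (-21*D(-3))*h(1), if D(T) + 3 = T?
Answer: -756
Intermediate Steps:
D(T) = -3 + T
h(I) = -6 (h(I) = 2 - 2*4 = 2 - ½*16 = 2 - 8 = -6)
(-21*D(-3))*h(1) = -21*(-3 - 3)*(-6) = -21*(-6)*(-6) = 126*(-6) = -756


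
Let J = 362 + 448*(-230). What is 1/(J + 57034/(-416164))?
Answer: -208082/21365472113 ≈ -9.7392e-6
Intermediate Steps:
J = -102678 (J = 362 - 103040 = -102678)
1/(J + 57034/(-416164)) = 1/(-102678 + 57034/(-416164)) = 1/(-102678 + 57034*(-1/416164)) = 1/(-102678 - 28517/208082) = 1/(-21365472113/208082) = -208082/21365472113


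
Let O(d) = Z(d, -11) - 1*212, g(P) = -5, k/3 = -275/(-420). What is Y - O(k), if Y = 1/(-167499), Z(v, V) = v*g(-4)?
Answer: 1040336261/4689972 ≈ 221.82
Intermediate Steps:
k = 55/28 (k = 3*(-275/(-420)) = 3*(-275*(-1)/420) = 3*(-1*(-55/84)) = 3*(55/84) = 55/28 ≈ 1.9643)
Z(v, V) = -5*v (Z(v, V) = v*(-5) = -5*v)
Y = -1/167499 ≈ -5.9702e-6
O(d) = -212 - 5*d (O(d) = -5*d - 1*212 = -5*d - 212 = -212 - 5*d)
Y - O(k) = -1/167499 - (-212 - 5*55/28) = -1/167499 - (-212 - 275/28) = -1/167499 - 1*(-6211/28) = -1/167499 + 6211/28 = 1040336261/4689972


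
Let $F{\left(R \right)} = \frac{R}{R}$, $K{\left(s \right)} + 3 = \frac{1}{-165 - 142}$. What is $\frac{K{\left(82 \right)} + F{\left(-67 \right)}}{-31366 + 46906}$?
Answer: $- \frac{41}{318052} \approx -0.00012891$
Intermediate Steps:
$K{\left(s \right)} = - \frac{922}{307}$ ($K{\left(s \right)} = -3 + \frac{1}{-165 - 142} = -3 + \frac{1}{-307} = -3 - \frac{1}{307} = - \frac{922}{307}$)
$F{\left(R \right)} = 1$
$\frac{K{\left(82 \right)} + F{\left(-67 \right)}}{-31366 + 46906} = \frac{- \frac{922}{307} + 1}{-31366 + 46906} = - \frac{615}{307 \cdot 15540} = \left(- \frac{615}{307}\right) \frac{1}{15540} = - \frac{41}{318052}$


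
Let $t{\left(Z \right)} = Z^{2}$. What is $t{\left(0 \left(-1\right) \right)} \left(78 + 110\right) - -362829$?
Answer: $362829$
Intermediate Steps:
$t{\left(0 \left(-1\right) \right)} \left(78 + 110\right) - -362829 = \left(0 \left(-1\right)\right)^{2} \left(78 + 110\right) - -362829 = 0^{2} \cdot 188 + 362829 = 0 \cdot 188 + 362829 = 0 + 362829 = 362829$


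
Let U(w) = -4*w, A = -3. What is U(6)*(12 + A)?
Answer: -216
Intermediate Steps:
U(6)*(12 + A) = (-4*6)*(12 - 3) = -24*9 = -216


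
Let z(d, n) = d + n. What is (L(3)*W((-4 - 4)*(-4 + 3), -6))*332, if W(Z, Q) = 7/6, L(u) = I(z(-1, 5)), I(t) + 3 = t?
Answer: 1162/3 ≈ 387.33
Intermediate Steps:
I(t) = -3 + t
L(u) = 1 (L(u) = -3 + (-1 + 5) = -3 + 4 = 1)
W(Z, Q) = 7/6 (W(Z, Q) = 7*(1/6) = 7/6)
(L(3)*W((-4 - 4)*(-4 + 3), -6))*332 = (1*(7/6))*332 = (7/6)*332 = 1162/3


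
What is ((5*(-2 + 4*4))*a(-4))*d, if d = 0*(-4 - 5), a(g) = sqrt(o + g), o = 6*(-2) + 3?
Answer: 0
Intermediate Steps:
o = -9 (o = -12 + 3 = -9)
a(g) = sqrt(-9 + g)
d = 0 (d = 0*(-9) = 0)
((5*(-2 + 4*4))*a(-4))*d = ((5*(-2 + 4*4))*sqrt(-9 - 4))*0 = ((5*(-2 + 16))*sqrt(-13))*0 = ((5*14)*(I*sqrt(13)))*0 = (70*(I*sqrt(13)))*0 = (70*I*sqrt(13))*0 = 0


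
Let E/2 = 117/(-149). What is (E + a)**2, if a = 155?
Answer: 522625321/22201 ≈ 23541.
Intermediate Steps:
E = -234/149 (E = 2*(117/(-149)) = 2*(117*(-1/149)) = 2*(-117/149) = -234/149 ≈ -1.5705)
(E + a)**2 = (-234/149 + 155)**2 = (22861/149)**2 = 522625321/22201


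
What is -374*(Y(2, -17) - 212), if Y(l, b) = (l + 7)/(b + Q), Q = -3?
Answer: 794563/10 ≈ 79456.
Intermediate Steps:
Y(l, b) = (7 + l)/(-3 + b) (Y(l, b) = (l + 7)/(b - 3) = (7 + l)/(-3 + b))
-374*(Y(2, -17) - 212) = -374*((7 + 2)/(-3 - 17) - 212) = -374*(9/(-20) - 212) = -374*(-1/20*9 - 212) = -374*(-9/20 - 212) = -374*(-4249/20) = 794563/10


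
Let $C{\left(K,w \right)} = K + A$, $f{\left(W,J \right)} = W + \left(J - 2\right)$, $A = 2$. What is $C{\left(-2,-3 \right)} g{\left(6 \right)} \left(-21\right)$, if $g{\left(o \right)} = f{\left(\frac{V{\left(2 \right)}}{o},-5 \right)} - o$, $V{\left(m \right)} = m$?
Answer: $0$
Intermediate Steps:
$f{\left(W,J \right)} = -2 + J + W$ ($f{\left(W,J \right)} = W + \left(J - 2\right) = W + \left(-2 + J\right) = -2 + J + W$)
$C{\left(K,w \right)} = 2 + K$ ($C{\left(K,w \right)} = K + 2 = 2 + K$)
$g{\left(o \right)} = -7 - o + \frac{2}{o}$ ($g{\left(o \right)} = \left(-2 - 5 + \frac{2}{o}\right) - o = \left(-7 + \frac{2}{o}\right) - o = -7 - o + \frac{2}{o}$)
$C{\left(-2,-3 \right)} g{\left(6 \right)} \left(-21\right) = \left(2 - 2\right) \left(-7 - 6 + \frac{2}{6}\right) \left(-21\right) = 0 \left(-7 - 6 + 2 \cdot \frac{1}{6}\right) \left(-21\right) = 0 \left(-7 - 6 + \frac{1}{3}\right) \left(-21\right) = 0 \left(- \frac{38}{3}\right) \left(-21\right) = 0 \left(-21\right) = 0$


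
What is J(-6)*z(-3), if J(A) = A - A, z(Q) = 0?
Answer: 0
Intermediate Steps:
J(A) = 0
J(-6)*z(-3) = 0*0 = 0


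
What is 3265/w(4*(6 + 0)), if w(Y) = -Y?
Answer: -3265/24 ≈ -136.04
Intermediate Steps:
3265/w(4*(6 + 0)) = 3265/((-4*(6 + 0))) = 3265/((-4*6)) = 3265/((-1*24)) = 3265/(-24) = 3265*(-1/24) = -3265/24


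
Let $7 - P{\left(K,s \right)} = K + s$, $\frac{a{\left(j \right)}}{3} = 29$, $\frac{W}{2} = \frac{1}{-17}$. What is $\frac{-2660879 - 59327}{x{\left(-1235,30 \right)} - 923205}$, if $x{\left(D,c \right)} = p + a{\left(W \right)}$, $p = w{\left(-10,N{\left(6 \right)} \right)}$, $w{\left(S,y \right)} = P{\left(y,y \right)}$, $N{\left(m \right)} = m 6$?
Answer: $\frac{2720206}{923183} \approx 2.9466$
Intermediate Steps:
$W = - \frac{2}{17}$ ($W = \frac{2}{-17} = 2 \left(- \frac{1}{17}\right) = - \frac{2}{17} \approx -0.11765$)
$N{\left(m \right)} = 6 m$
$a{\left(j \right)} = 87$ ($a{\left(j \right)} = 3 \cdot 29 = 87$)
$P{\left(K,s \right)} = 7 - K - s$ ($P{\left(K,s \right)} = 7 - \left(K + s\right) = 7 - K - s$)
$w{\left(S,y \right)} = 7 - 2 y$ ($w{\left(S,y \right)} = 7 - y - y = 7 - 2 y$)
$p = -65$ ($p = 7 - 2 \cdot 6 \cdot 6 = 7 - 72 = -65$)
$x{\left(D,c \right)} = 22$ ($x{\left(D,c \right)} = -65 + 87 = 22$)
$\frac{-2660879 - 59327}{x{\left(-1235,30 \right)} - 923205} = \frac{-2660879 - 59327}{22 - 923205} = - \frac{2720206}{-923183} = \left(-2720206\right) \left(- \frac{1}{923183}\right) = \frac{2720206}{923183}$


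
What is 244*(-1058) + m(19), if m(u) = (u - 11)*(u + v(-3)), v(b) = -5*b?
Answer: -257880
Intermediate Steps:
m(u) = (-11 + u)*(15 + u) (m(u) = (u - 11)*(u - 5*(-3)) = (-11 + u)*(u + 15) = (-11 + u)*(15 + u))
244*(-1058) + m(19) = 244*(-1058) + (-165 + 19² + 4*19) = -258152 + (-165 + 361 + 76) = -258152 + 272 = -257880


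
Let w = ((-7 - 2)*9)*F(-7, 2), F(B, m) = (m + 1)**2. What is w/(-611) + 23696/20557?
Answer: 29464309/12560327 ≈ 2.3458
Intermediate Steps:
F(B, m) = (1 + m)**2
w = -729 (w = ((-7 - 2)*9)*(1 + 2)**2 = -9*9*3**2 = -81*9 = -729)
w/(-611) + 23696/20557 = -729/(-611) + 23696/20557 = -729*(-1/611) + 23696*(1/20557) = 729/611 + 23696/20557 = 29464309/12560327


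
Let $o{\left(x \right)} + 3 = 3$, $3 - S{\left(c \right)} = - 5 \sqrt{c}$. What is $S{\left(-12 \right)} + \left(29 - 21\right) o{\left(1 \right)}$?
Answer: $3 + 10 i \sqrt{3} \approx 3.0 + 17.32 i$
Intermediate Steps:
$S{\left(c \right)} = 3 + 5 \sqrt{c}$ ($S{\left(c \right)} = 3 - - 5 \sqrt{c} = 3 + 5 \sqrt{c}$)
$o{\left(x \right)} = 0$ ($o{\left(x \right)} = -3 + 3 = 0$)
$S{\left(-12 \right)} + \left(29 - 21\right) o{\left(1 \right)} = \left(3 + 5 \sqrt{-12}\right) + \left(29 - 21\right) 0 = \left(3 + 5 \cdot 2 i \sqrt{3}\right) + \left(29 - 21\right) 0 = \left(3 + 10 i \sqrt{3}\right) + 8 \cdot 0 = \left(3 + 10 i \sqrt{3}\right) + 0 = 3 + 10 i \sqrt{3}$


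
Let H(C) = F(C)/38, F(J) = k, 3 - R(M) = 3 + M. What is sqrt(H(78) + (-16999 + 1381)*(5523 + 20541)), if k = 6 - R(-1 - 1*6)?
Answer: I*sqrt(587805545126)/38 ≈ 20176.0*I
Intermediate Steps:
R(M) = -M (R(M) = 3 - (3 + M) = 3 + (-3 - M) = -M)
k = -1 (k = 6 - (-1)*(-1 - 1*6) = 6 - (-1)*(-1 - 6) = 6 - (-1)*(-7) = 6 - 1*7 = 6 - 7 = -1)
F(J) = -1
H(C) = -1/38
sqrt(H(78) + (-16999 + 1381)*(5523 + 20541)) = sqrt(-1/38 + (-16999 + 1381)*(5523 + 20541)) = sqrt(-1/38 - 15618*26064) = sqrt(-1/38 - 407067552) = sqrt(-15468566977/38) = I*sqrt(587805545126)/38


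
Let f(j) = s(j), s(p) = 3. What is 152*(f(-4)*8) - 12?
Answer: 3636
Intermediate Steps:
f(j) = 3
152*(f(-4)*8) - 12 = 152*(3*8) - 12 = 152*24 - 12 = 3648 - 12 = 3636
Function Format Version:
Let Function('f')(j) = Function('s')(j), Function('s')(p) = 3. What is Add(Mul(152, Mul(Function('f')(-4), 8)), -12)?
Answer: 3636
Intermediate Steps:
Function('f')(j) = 3
Add(Mul(152, Mul(Function('f')(-4), 8)), -12) = Add(Mul(152, Mul(3, 8)), -12) = Add(Mul(152, 24), -12) = Add(3648, -12) = 3636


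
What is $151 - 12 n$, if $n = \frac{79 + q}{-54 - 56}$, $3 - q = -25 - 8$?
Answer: $\frac{1799}{11} \approx 163.55$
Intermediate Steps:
$q = 36$ ($q = 3 - \left(-25 - 8\right) = 3 - -33 = 3 + 33 = 36$)
$n = - \frac{23}{22}$ ($n = \frac{79 + 36}{-54 - 56} = \frac{115}{-110} = 115 \left(- \frac{1}{110}\right) = - \frac{23}{22} \approx -1.0455$)
$151 - 12 n = 151 - - \frac{138}{11} = 151 + \frac{138}{11} = \frac{1799}{11}$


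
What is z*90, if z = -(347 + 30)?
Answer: -33930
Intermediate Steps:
z = -377 (z = -1*377 = -377)
z*90 = -377*90 = -33930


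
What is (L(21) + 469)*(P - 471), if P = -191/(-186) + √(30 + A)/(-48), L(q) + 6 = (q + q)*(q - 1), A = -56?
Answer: -113901745/186 - 1303*I*√26/48 ≈ -6.1238e+5 - 138.42*I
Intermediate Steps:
L(q) = -6 + 2*q*(-1 + q) (L(q) = -6 + (q + q)*(q - 1) = -6 + (2*q)*(-1 + q) = -6 + 2*q*(-1 + q))
P = 191/186 - I*√26/48 (P = -191/(-186) + √(30 - 56)/(-48) = -191*(-1/186) + √(-26)*(-1/48) = 191/186 + (I*√26)*(-1/48) = 191/186 - I*√26/48 ≈ 1.0269 - 0.10623*I)
(L(21) + 469)*(P - 471) = ((-6 - 2*21 + 2*21²) + 469)*((191/186 - I*√26/48) - 471) = ((-6 - 42 + 2*441) + 469)*(-87415/186 - I*√26/48) = ((-6 - 42 + 882) + 469)*(-87415/186 - I*√26/48) = (834 + 469)*(-87415/186 - I*√26/48) = 1303*(-87415/186 - I*√26/48) = -113901745/186 - 1303*I*√26/48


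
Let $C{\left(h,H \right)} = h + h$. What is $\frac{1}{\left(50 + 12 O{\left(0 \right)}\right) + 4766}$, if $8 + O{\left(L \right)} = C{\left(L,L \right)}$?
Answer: $\frac{1}{4720} \approx 0.00021186$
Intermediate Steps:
$C{\left(h,H \right)} = 2 h$
$O{\left(L \right)} = -8 + 2 L$
$\frac{1}{\left(50 + 12 O{\left(0 \right)}\right) + 4766} = \frac{1}{\left(50 + 12 \left(-8 + 2 \cdot 0\right)\right) + 4766} = \frac{1}{\left(50 + 12 \left(-8 + 0\right)\right) + 4766} = \frac{1}{\left(50 + 12 \left(-8\right)\right) + 4766} = \frac{1}{\left(50 - 96\right) + 4766} = \frac{1}{-46 + 4766} = \frac{1}{4720}$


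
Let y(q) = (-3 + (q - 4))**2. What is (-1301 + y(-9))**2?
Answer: 1092025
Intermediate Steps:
y(q) = (-7 + q)**2 (y(q) = (-3 + (-4 + q))**2 = (-7 + q)**2)
(-1301 + y(-9))**2 = (-1301 + (-7 - 9)**2)**2 = (-1301 + (-16)**2)**2 = (-1301 + 256)**2 = (-1045)**2 = 1092025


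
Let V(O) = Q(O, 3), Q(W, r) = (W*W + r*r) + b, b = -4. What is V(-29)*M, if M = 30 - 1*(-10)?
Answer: 33840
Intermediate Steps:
Q(W, r) = -4 + W**2 + r**2 (Q(W, r) = (W*W + r*r) - 4 = (W**2 + r**2) - 4 = -4 + W**2 + r**2)
V(O) = 5 + O**2 (V(O) = -4 + O**2 + 3**2 = -4 + O**2 + 9 = 5 + O**2)
M = 40 (M = 30 + 10 = 40)
V(-29)*M = (5 + (-29)**2)*40 = (5 + 841)*40 = 846*40 = 33840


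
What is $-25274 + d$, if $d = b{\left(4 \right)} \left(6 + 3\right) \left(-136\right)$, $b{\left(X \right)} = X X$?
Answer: $-44858$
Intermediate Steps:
$b{\left(X \right)} = X^{2}$
$d = -19584$ ($d = 4^{2} \left(6 + 3\right) \left(-136\right) = 16 \cdot 9 \left(-136\right) = 144 \left(-136\right) = -19584$)
$-25274 + d = -25274 - 19584 = -44858$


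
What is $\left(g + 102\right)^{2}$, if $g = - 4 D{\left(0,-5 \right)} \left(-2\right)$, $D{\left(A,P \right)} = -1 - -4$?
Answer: $15876$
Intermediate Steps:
$D{\left(A,P \right)} = 3$ ($D{\left(A,P \right)} = -1 + 4 = 3$)
$g = 24$ ($g = \left(-4\right) 3 \left(-2\right) = \left(-12\right) \left(-2\right) = 24$)
$\left(g + 102\right)^{2} = \left(24 + 102\right)^{2} = 126^{2} = 15876$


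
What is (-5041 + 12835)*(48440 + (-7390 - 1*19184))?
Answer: 170423604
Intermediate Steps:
(-5041 + 12835)*(48440 + (-7390 - 1*19184)) = 7794*(48440 + (-7390 - 19184)) = 7794*(48440 - 26574) = 7794*21866 = 170423604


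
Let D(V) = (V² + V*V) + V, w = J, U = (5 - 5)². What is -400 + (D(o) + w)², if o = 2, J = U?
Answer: -300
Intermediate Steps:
U = 0 (U = 0² = 0)
J = 0
w = 0
D(V) = V + 2*V² (D(V) = (V² + V²) + V = 2*V² + V = V + 2*V²)
-400 + (D(o) + w)² = -400 + (2*(1 + 2*2) + 0)² = -400 + (2*(1 + 4) + 0)² = -400 + (2*5 + 0)² = -400 + (10 + 0)² = -400 + 10² = -400 + 100 = -300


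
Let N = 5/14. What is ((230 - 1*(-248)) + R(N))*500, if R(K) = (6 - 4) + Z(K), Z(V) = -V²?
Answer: 11756875/49 ≈ 2.3994e+5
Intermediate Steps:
N = 5/14 (N = 5*(1/14) = 5/14 ≈ 0.35714)
R(K) = 2 - K² (R(K) = (6 - 4) - K² = 2 - K²)
((230 - 1*(-248)) + R(N))*500 = ((230 - 1*(-248)) + (2 - (5/14)²))*500 = ((230 + 248) + (2 - 1*25/196))*500 = (478 + (2 - 25/196))*500 = (478 + 367/196)*500 = (94055/196)*500 = 11756875/49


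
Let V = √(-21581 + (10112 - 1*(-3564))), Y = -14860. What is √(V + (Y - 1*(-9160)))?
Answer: √(-5700 + I*√7905) ≈ 0.5888 + 75.501*I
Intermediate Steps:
V = I*√7905 (V = √(-21581 + (10112 + 3564)) = √(-21581 + 13676) = √(-7905) = I*√7905 ≈ 88.91*I)
√(V + (Y - 1*(-9160))) = √(I*√7905 + (-14860 - 1*(-9160))) = √(I*√7905 + (-14860 + 9160)) = √(I*√7905 - 5700) = √(-5700 + I*√7905)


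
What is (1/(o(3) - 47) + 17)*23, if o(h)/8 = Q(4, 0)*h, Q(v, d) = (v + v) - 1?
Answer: 47334/121 ≈ 391.19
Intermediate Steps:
Q(v, d) = -1 + 2*v (Q(v, d) = 2*v - 1 = -1 + 2*v)
o(h) = 56*h (o(h) = 8*((-1 + 2*4)*h) = 8*((-1 + 8)*h) = 8*(7*h) = 56*h)
(1/(o(3) - 47) + 17)*23 = (1/(56*3 - 47) + 17)*23 = (1/(168 - 47) + 17)*23 = (1/121 + 17)*23 = (2058/121)*23 = 47334/121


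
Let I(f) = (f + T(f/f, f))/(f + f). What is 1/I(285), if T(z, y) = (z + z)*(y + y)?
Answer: ⅖ ≈ 0.40000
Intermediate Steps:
T(z, y) = 4*y*z (T(z, y) = (2*z)*(2*y) = 4*y*z)
I(f) = 5/2 (I(f) = (f + 4*f*(f/f))/(f + f) = (f + 4*f*1)/((2*f)) = (f + 4*f)*(1/(2*f)) = (5*f)*(1/(2*f)) = 5/2)
1/I(285) = 1/(5/2) = ⅖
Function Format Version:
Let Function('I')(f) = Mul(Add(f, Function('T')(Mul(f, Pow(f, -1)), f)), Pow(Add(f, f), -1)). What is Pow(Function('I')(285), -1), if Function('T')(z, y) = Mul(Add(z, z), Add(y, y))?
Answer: Rational(2, 5) ≈ 0.40000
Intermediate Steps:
Function('T')(z, y) = Mul(4, y, z) (Function('T')(z, y) = Mul(Mul(2, z), Mul(2, y)) = Mul(4, y, z))
Function('I')(f) = Rational(5, 2) (Function('I')(f) = Mul(Add(f, Mul(4, f, Mul(f, Pow(f, -1)))), Pow(Add(f, f), -1)) = Mul(Add(f, Mul(4, f, 1)), Pow(Mul(2, f), -1)) = Mul(Add(f, Mul(4, f)), Mul(Rational(1, 2), Pow(f, -1))) = Mul(Mul(5, f), Mul(Rational(1, 2), Pow(f, -1))) = Rational(5, 2))
Pow(Function('I')(285), -1) = Pow(Rational(5, 2), -1) = Rational(2, 5)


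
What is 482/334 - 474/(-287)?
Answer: 148325/47929 ≈ 3.0947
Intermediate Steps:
482/334 - 474/(-287) = 482*(1/334) - 474*(-1/287) = 241/167 + 474/287 = 148325/47929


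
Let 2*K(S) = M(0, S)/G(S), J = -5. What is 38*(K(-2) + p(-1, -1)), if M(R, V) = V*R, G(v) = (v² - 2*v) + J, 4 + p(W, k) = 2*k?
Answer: -228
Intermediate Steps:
p(W, k) = -4 + 2*k
G(v) = -5 + v² - 2*v (G(v) = (v² - 2*v) - 5 = -5 + v² - 2*v)
M(R, V) = R*V
K(S) = 0 (K(S) = ((0*S)/(-5 + S² - 2*S))/2 = (0/(-5 + S² - 2*S))/2 = (½)*0 = 0)
38*(K(-2) + p(-1, -1)) = 38*(0 + (-4 + 2*(-1))) = 38*(0 + (-4 - 2)) = 38*(0 - 6) = 38*(-6) = -228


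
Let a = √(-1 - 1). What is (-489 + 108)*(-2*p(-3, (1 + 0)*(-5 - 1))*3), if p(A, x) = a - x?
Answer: 13716 + 2286*I*√2 ≈ 13716.0 + 3232.9*I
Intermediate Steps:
a = I*√2 (a = √(-2) = I*√2 ≈ 1.4142*I)
p(A, x) = -x + I*√2 (p(A, x) = I*√2 - x = -x + I*√2)
(-489 + 108)*(-2*p(-3, (1 + 0)*(-5 - 1))*3) = (-489 + 108)*(-2*(-(1 + 0)*(-5 - 1) + I*√2)*3) = -381*(-2*(-(-6) + I*√2))*3 = -381*(-2*(-1*(-6) + I*√2))*3 = -381*(-2*(6 + I*√2))*3 = -381*(-12 - 2*I*√2)*3 = -381*(-36 - 6*I*√2) = 13716 + 2286*I*√2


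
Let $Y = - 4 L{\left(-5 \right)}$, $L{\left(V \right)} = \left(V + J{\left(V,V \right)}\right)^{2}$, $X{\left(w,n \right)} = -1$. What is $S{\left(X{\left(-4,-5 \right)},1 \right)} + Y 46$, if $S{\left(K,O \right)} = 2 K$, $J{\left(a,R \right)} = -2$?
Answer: $-9018$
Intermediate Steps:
$L{\left(V \right)} = \left(-2 + V\right)^{2}$ ($L{\left(V \right)} = \left(V - 2\right)^{2} = \left(-2 + V\right)^{2}$)
$Y = -196$ ($Y = - 4 \left(-2 - 5\right)^{2} = - 4 \left(-7\right)^{2} = \left(-4\right) 49 = -196$)
$S{\left(X{\left(-4,-5 \right)},1 \right)} + Y 46 = 2 \left(-1\right) - 9016 = -2 - 9016 = -9018$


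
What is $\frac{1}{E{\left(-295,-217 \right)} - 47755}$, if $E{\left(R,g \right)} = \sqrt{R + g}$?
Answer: $- \frac{47755}{2280540537} - \frac{16 i \sqrt{2}}{2280540537} \approx -2.094 \cdot 10^{-5} - 9.9219 \cdot 10^{-9} i$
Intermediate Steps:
$\frac{1}{E{\left(-295,-217 \right)} - 47755} = \frac{1}{\sqrt{-295 - 217} - 47755} = \frac{1}{\sqrt{-512} - 47755} = \frac{1}{16 i \sqrt{2} - 47755} = \frac{1}{-47755 + 16 i \sqrt{2}}$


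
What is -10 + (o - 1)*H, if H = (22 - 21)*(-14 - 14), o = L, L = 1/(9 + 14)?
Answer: 386/23 ≈ 16.783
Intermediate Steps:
L = 1/23 ≈ 0.043478
o = 1/23 ≈ 0.043478
H = -28 (H = 1*(-28) = -28)
-10 + (o - 1)*H = -10 + (1/23 - 1)*(-28) = -10 - 22/23*(-28) = -10 + 616/23 = 386/23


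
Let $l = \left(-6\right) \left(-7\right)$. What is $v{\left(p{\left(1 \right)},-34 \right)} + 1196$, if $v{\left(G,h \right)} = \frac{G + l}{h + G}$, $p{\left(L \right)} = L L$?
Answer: $\frac{39425}{33} \approx 1194.7$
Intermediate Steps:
$p{\left(L \right)} = L^{2}$
$l = 42$
$v{\left(G,h \right)} = \frac{42 + G}{G + h}$ ($v{\left(G,h \right)} = \frac{G + 42}{h + G} = \frac{42 + G}{G + h}$)
$v{\left(p{\left(1 \right)},-34 \right)} + 1196 = \frac{42 + 1^{2}}{1^{2} - 34} + 1196 = \frac{42 + 1}{1 - 34} + 1196 = \frac{1}{-33} \cdot 43 + 1196 = \left(- \frac{1}{33}\right) 43 + 1196 = - \frac{43}{33} + 1196 = \frac{39425}{33}$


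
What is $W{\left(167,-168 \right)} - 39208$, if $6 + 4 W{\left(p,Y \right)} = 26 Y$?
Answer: $- \frac{80603}{2} \approx -40302.0$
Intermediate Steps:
$W{\left(p,Y \right)} = - \frac{3}{2} + \frac{13 Y}{2}$ ($W{\left(p,Y \right)} = - \frac{3}{2} + \frac{26 Y}{4} = - \frac{3}{2} + \frac{13 Y}{2}$)
$W{\left(167,-168 \right)} - 39208 = \left(- \frac{3}{2} + \frac{13}{2} \left(-168\right)\right) - 39208 = \left(- \frac{3}{2} - 1092\right) - 39208 = - \frac{2187}{2} - 39208 = - \frac{80603}{2}$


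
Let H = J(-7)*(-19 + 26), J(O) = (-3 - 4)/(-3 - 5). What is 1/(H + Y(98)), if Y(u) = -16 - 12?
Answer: -8/175 ≈ -0.045714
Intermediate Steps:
J(O) = 7/8 (J(O) = -7/(-8) = -7*(-⅛) = 7/8)
H = 49/8 (H = 7*(-19 + 26)/8 = (7/8)*7 = 49/8 ≈ 6.1250)
Y(u) = -28
1/(H + Y(98)) = 1/(49/8 - 28) = 1/(-175/8) = -8/175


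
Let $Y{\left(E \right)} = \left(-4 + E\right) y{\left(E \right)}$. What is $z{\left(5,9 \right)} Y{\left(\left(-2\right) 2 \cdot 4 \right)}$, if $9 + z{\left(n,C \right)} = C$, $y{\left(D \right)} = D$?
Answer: $0$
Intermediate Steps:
$Y{\left(E \right)} = E \left(-4 + E\right)$ ($Y{\left(E \right)} = \left(-4 + E\right) E = E \left(-4 + E\right)$)
$z{\left(n,C \right)} = -9 + C$
$z{\left(5,9 \right)} Y{\left(\left(-2\right) 2 \cdot 4 \right)} = \left(-9 + 9\right) \left(-2\right) 2 \cdot 4 \left(-4 + \left(-2\right) 2 \cdot 4\right) = 0 \left(-4\right) 4 \left(-4 - 16\right) = 0 \left(- 16 \left(-4 - 16\right)\right) = 0 \left(\left(-16\right) \left(-20\right)\right) = 0 \cdot 320 = 0$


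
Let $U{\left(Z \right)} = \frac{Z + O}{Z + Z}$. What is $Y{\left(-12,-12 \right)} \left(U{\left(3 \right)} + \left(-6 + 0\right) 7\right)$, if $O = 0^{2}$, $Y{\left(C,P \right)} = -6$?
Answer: $249$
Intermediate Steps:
$O = 0$
$U{\left(Z \right)} = \frac{1}{2}$ ($U{\left(Z \right)} = \frac{Z + 0}{Z + Z} = \frac{Z}{2 Z} = Z \frac{1}{2 Z} = \frac{1}{2}$)
$Y{\left(-12,-12 \right)} \left(U{\left(3 \right)} + \left(-6 + 0\right) 7\right) = - 6 \left(\frac{1}{2} + \left(-6 + 0\right) 7\right) = - 6 \left(\frac{1}{2} - 42\right) = \left(-6\right) \left(- \frac{83}{2}\right) = 249$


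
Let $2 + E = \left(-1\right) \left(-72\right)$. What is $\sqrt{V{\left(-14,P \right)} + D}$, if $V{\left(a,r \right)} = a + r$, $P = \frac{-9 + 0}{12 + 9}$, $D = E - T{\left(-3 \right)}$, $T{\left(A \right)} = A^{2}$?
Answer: $\frac{\sqrt{2282}}{7} \approx 6.8243$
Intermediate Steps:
$E = 70$ ($E = -2 - -72 = -2 + 72 = 70$)
$D = 61$ ($D = 70 - \left(-3\right)^{2} = 70 - 9 = 61$)
$P = - \frac{3}{7}$ ($P = - \frac{9}{21} = \left(-9\right) \frac{1}{21} = - \frac{3}{7} \approx -0.42857$)
$\sqrt{V{\left(-14,P \right)} + D} = \sqrt{\left(-14 - \frac{3}{7}\right) + 61} = \sqrt{- \frac{101}{7} + 61} = \sqrt{\frac{326}{7}} = \frac{\sqrt{2282}}{7}$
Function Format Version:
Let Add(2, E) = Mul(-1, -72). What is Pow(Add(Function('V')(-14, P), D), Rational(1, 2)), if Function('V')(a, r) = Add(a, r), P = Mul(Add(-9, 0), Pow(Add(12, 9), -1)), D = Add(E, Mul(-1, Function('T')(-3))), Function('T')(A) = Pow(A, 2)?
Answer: Mul(Rational(1, 7), Pow(2282, Rational(1, 2))) ≈ 6.8243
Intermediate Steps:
E = 70 (E = Add(-2, Mul(-1, -72)) = Add(-2, 72) = 70)
D = 61 (D = Add(70, Mul(-1, Pow(-3, 2))) = Add(70, Mul(-1, 9)) = Add(70, -9) = 61)
P = Rational(-3, 7) (P = Mul(-9, Pow(21, -1)) = Mul(-9, Rational(1, 21)) = Rational(-3, 7) ≈ -0.42857)
Pow(Add(Function('V')(-14, P), D), Rational(1, 2)) = Pow(Add(Add(-14, Rational(-3, 7)), 61), Rational(1, 2)) = Pow(Add(Rational(-101, 7), 61), Rational(1, 2)) = Pow(Rational(326, 7), Rational(1, 2)) = Mul(Rational(1, 7), Pow(2282, Rational(1, 2)))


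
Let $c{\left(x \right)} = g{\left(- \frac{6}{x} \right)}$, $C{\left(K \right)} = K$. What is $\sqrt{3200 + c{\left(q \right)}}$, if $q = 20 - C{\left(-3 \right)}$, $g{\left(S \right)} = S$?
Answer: $\frac{\sqrt{1692662}}{23} \approx 56.566$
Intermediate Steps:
$q = 23$ ($q = 20 - -3 = 20 + 3 = 23$)
$c{\left(x \right)} = - \frac{6}{x}$
$\sqrt{3200 + c{\left(q \right)}} = \sqrt{3200 - \frac{6}{23}} = \sqrt{\frac{73594}{23}} = \frac{\sqrt{1692662}}{23}$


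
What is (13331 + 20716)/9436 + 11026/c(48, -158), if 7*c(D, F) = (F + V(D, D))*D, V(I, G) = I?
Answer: -68565149/6227760 ≈ -11.010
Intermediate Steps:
c(D, F) = D*(D + F)/7 (c(D, F) = ((F + D)*D)/7 = ((D + F)*D)/7 = (D*(D + F))/7 = D*(D + F)/7)
(13331 + 20716)/9436 + 11026/c(48, -158) = (13331 + 20716)/9436 + 11026/(((1/7)*48*(48 - 158))) = 34047*(1/9436) + 11026/(((1/7)*48*(-110))) = 34047/9436 + 11026/(-5280/7) = 34047/9436 + 11026*(-7/5280) = 34047/9436 - 38591/2640 = -68565149/6227760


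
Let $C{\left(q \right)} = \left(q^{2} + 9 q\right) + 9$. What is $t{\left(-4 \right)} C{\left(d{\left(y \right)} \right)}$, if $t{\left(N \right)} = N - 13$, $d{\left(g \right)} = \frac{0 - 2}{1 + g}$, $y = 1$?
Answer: $-17$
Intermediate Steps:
$d{\left(g \right)} = - \frac{2}{1 + g}$
$t{\left(N \right)} = -13 + N$
$C{\left(q \right)} = 9 + q^{2} + 9 q$
$t{\left(-4 \right)} C{\left(d{\left(y \right)} \right)} = \left(-13 - 4\right) \left(9 + \left(- \frac{2}{1 + 1}\right)^{2} + 9 \left(- \frac{2}{1 + 1}\right)\right) = - 17 \left(9 + \left(- \frac{2}{2}\right)^{2} + 9 \left(- \frac{2}{2}\right)\right) = - 17 \left(9 + \left(\left(-2\right) \frac{1}{2}\right)^{2} + 9 \left(\left(-2\right) \frac{1}{2}\right)\right) = - 17 \left(9 + \left(-1\right)^{2} + 9 \left(-1\right)\right) = - 17 \left(9 + 1 - 9\right) = \left(-17\right) 1 = -17$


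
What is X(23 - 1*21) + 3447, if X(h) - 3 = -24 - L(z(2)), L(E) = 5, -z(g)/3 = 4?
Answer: 3421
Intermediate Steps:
z(g) = -12 (z(g) = -3*4 = -12)
X(h) = -26 (X(h) = 3 + (-24 - 1*5) = 3 + (-24 - 5) = 3 - 29 = -26)
X(23 - 1*21) + 3447 = -26 + 3447 = 3421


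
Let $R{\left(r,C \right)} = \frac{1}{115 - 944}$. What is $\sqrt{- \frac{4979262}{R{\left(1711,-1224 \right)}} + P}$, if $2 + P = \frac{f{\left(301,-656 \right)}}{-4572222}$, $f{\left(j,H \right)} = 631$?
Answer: $\frac{\sqrt{86292713759676095787582}}{4572222} \approx 64248.0$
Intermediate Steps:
$R{\left(r,C \right)} = - \frac{1}{829}$ ($R{\left(r,C \right)} = \frac{1}{-829} = - \frac{1}{829}$)
$P = - \frac{9145075}{4572222}$ ($P = -2 + \frac{631}{-4572222} = -2 + 631 \left(- \frac{1}{4572222}\right) = -2 - \frac{631}{4572222} = - \frac{9145075}{4572222} \approx -2.0001$)
$\sqrt{- \frac{4979262}{R{\left(1711,-1224 \right)}} + P} = \sqrt{- \frac{4979262}{- \frac{1}{829}} - \frac{9145075}{4572222}} = \sqrt{\left(-4979262\right) \left(-829\right) - \frac{9145075}{4572222}} = \sqrt{4127808198 - \frac{9145075}{4572222}} = \sqrt{\frac{18873255445530881}{4572222}} = \frac{\sqrt{86292713759676095787582}}{4572222}$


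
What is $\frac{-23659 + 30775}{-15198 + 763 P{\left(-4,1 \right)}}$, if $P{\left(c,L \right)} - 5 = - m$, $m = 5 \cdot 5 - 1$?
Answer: $- \frac{7116}{29695} \approx -0.23964$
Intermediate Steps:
$m = 24$ ($m = 25 - 1 = 24$)
$P{\left(c,L \right)} = -19$ ($P{\left(c,L \right)} = 5 - 24 = -19$)
$\frac{-23659 + 30775}{-15198 + 763 P{\left(-4,1 \right)}} = \frac{-23659 + 30775}{-15198 + 763 \left(-19\right)} = \frac{7116}{-15198 - 14497} = \frac{7116}{-29695} = 7116 \left(- \frac{1}{29695}\right) = - \frac{7116}{29695}$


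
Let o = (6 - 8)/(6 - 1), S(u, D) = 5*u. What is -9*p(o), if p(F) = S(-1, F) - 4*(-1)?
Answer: 9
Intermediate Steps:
o = -2/5 ≈ -0.40000
p(F) = -1 (p(F) = 5*(-1) - 4*(-1) = -5 + 4 = -1)
-9*p(o) = -9*(-1) = 9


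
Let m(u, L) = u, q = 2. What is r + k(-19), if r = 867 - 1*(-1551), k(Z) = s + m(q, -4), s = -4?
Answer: 2416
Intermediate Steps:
k(Z) = -2 (k(Z) = -4 + 2 = -2)
r = 2418 (r = 867 + 1551 = 2418)
r + k(-19) = 2418 - 2 = 2416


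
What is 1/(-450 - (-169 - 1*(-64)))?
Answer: -1/345 ≈ -0.0028986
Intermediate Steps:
1/(-450 - (-169 - 1*(-64))) = 1/(-450 - (-169 + 64)) = 1/(-450 - 1*(-105)) = 1/(-450 + 105) = 1/(-345) = -1/345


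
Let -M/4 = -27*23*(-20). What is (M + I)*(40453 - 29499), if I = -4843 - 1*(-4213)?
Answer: -551095740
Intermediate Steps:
I = -630 (I = -4843 + 4213 = -630)
M = -49680 (M = -4*(-27*23)*(-20) = -(-2484)*(-20) = -4*12420 = -49680)
(M + I)*(40453 - 29499) = (-49680 - 630)*(40453 - 29499) = -50310*10954 = -551095740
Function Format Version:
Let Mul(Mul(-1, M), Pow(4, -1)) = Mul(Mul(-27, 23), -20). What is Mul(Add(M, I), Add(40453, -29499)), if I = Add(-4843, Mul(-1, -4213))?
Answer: -551095740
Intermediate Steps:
I = -630 (I = Add(-4843, 4213) = -630)
M = -49680 (M = Mul(-4, Mul(Mul(-27, 23), -20)) = Mul(-4, Mul(-621, -20)) = Mul(-4, 12420) = -49680)
Mul(Add(M, I), Add(40453, -29499)) = Mul(Add(-49680, -630), Add(40453, -29499)) = Mul(-50310, 10954) = -551095740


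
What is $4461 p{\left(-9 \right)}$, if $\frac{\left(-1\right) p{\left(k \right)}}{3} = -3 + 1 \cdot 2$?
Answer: $13383$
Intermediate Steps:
$p{\left(k \right)} = 3$ ($p{\left(k \right)} = - 3 \left(-3 + 1 \cdot 2\right) = - 3 \left(-3 + 2\right) = \left(-3\right) \left(-1\right) = 3$)
$4461 p{\left(-9 \right)} = 4461 \cdot 3 = 13383$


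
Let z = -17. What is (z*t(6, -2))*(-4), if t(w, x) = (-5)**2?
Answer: 1700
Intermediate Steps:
t(w, x) = 25
(z*t(6, -2))*(-4) = -17*25*(-4) = -425*(-4) = 1700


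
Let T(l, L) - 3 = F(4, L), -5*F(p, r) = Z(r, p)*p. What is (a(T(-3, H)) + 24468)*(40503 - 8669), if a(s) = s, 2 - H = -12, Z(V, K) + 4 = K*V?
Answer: 3888427598/5 ≈ 7.7768e+8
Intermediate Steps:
Z(V, K) = -4 + K*V
H = 14 (H = 2 - 1*(-12) = 2 + 12 = 14)
F(p, r) = -p*(-4 + p*r)/5 (F(p, r) = -(-4 + p*r)*p/5 = -p*(-4 + p*r)/5)
T(l, L) = 31/5 - 16*L/5 (T(l, L) = 3 + (⅕)*4*(4 - 1*4*L) = 3 + (⅕)*4*(4 - 4*L) = 3 + (16/5 - 16*L/5) = 31/5 - 16*L/5)
(a(T(-3, H)) + 24468)*(40503 - 8669) = ((31/5 - 16/5*14) + 24468)*(40503 - 8669) = ((31/5 - 224/5) + 24468)*31834 = (-193/5 + 24468)*31834 = (122147/5)*31834 = 3888427598/5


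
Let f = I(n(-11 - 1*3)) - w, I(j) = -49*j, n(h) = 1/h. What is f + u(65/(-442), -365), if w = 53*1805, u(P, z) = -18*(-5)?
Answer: -191143/2 ≈ -95572.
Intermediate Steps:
u(P, z) = 90
w = 95665
f = -191323/2 (f = -49/(-11 - 1*3) - 1*95665 = -49/(-11 - 3) - 95665 = -49/(-14) - 95665 = -49*(-1/14) - 95665 = 7/2 - 95665 = -191323/2 ≈ -95662.)
f + u(65/(-442), -365) = -191323/2 + 90 = -191143/2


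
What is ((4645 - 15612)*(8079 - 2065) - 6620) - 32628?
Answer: -65994786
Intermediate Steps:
((4645 - 15612)*(8079 - 2065) - 6620) - 32628 = (-10967*6014 - 6620) - 32628 = (-65955538 - 6620) - 32628 = -65962158 - 32628 = -65994786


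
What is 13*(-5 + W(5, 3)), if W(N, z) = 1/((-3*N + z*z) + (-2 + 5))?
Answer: -208/3 ≈ -69.333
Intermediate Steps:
W(N, z) = 1/(3 + z² - 3*N) (W(N, z) = 1/((-3*N + z²) + 3) = 1/((z² - 3*N) + 3) = 1/(3 + z² - 3*N))
13*(-5 + W(5, 3)) = 13*(-5 + 1/(3 + 3² - 3*5)) = 13*(-5 + 1/(3 + 9 - 15)) = 13*(-5 + 1/(-3)) = 13*(-5 - ⅓) = 13*(-16/3) = -208/3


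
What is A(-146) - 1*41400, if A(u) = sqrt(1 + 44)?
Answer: -41400 + 3*sqrt(5) ≈ -41393.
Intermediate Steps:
A(u) = 3*sqrt(5) (A(u) = sqrt(45) = 3*sqrt(5))
A(-146) - 1*41400 = 3*sqrt(5) - 1*41400 = 3*sqrt(5) - 41400 = -41400 + 3*sqrt(5)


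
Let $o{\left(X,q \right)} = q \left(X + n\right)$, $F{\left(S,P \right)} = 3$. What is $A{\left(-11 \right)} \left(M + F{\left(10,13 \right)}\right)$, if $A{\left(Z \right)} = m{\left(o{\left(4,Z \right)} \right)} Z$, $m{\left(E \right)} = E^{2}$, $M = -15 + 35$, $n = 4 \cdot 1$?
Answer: $-1959232$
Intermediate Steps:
$n = 4$
$o{\left(X,q \right)} = q \left(4 + X\right)$ ($o{\left(X,q \right)} = q \left(X + 4\right) = q \left(4 + X\right)$)
$M = 20$
$A{\left(Z \right)} = 64 Z^{3}$ ($A{\left(Z \right)} = \left(Z \left(4 + 4\right)\right)^{2} Z = \left(Z 8\right)^{2} Z = \left(8 Z\right)^{2} Z = 64 Z^{2} Z = 64 Z^{3}$)
$A{\left(-11 \right)} \left(M + F{\left(10,13 \right)}\right) = 64 \left(-11\right)^{3} \left(20 + 3\right) = 64 \left(-1331\right) 23 = \left(-85184\right) 23 = -1959232$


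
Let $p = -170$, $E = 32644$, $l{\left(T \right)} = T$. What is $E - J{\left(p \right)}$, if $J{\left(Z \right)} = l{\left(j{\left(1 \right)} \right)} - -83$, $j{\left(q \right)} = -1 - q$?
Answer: $32563$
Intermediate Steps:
$J{\left(Z \right)} = 81$ ($J{\left(Z \right)} = \left(-1 - 1\right) - -83 = \left(-1 - 1\right) + 83 = -2 + 83 = 81$)
$E - J{\left(p \right)} = 32644 - 81 = 32563$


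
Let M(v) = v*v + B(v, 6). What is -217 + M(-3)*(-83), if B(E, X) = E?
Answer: -715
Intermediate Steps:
M(v) = v + v² (M(v) = v*v + v = v² + v = v + v²)
-217 + M(-3)*(-83) = -217 - 3*(1 - 3)*(-83) = -217 - 3*(-2)*(-83) = -217 + 6*(-83) = -217 - 498 = -715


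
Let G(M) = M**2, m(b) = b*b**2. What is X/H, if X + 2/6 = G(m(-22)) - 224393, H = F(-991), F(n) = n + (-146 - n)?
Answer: -169733266/219 ≈ -7.7504e+5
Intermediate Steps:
F(n) = -146
H = -146
m(b) = b**3
X = 339466532/3 (X = -1/3 + (((-22)**3)**2 - 224393) = -1/3 + ((-10648)**2 - 224393) = -1/3 + (113379904 - 224393) = -1/3 + 113155511 = 339466532/3 ≈ 1.1316e+8)
X/H = (339466532/3)/(-146) = (339466532/3)*(-1/146) = -169733266/219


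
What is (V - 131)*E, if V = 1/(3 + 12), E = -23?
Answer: 45172/15 ≈ 3011.5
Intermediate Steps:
V = 1/15 ≈ 0.066667
(V - 131)*E = (1/15 - 131)*(-23) = -1964/15*(-23) = 45172/15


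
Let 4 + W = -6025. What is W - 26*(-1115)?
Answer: 22961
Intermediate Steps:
W = -6029 (W = -4 - 6025 = -6029)
W - 26*(-1115) = -6029 - 26*(-1115) = -6029 - 1*(-28990) = -6029 + 28990 = 22961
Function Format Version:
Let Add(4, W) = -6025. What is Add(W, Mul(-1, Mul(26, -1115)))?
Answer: 22961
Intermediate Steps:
W = -6029 (W = Add(-4, -6025) = -6029)
Add(W, Mul(-1, Mul(26, -1115))) = Add(-6029, Mul(-1, Mul(26, -1115))) = Add(-6029, Mul(-1, -28990)) = Add(-6029, 28990) = 22961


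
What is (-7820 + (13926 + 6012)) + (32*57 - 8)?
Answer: 13934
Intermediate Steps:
(-7820 + (13926 + 6012)) + (32*57 - 8) = (-7820 + 19938) + (1824 - 8) = 12118 + 1816 = 13934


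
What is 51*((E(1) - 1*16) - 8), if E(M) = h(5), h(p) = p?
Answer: -969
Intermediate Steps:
E(M) = 5
51*((E(1) - 1*16) - 8) = 51*((5 - 1*16) - 8) = 51*((5 - 16) - 8) = 51*(-11 - 8) = 51*(-19) = -969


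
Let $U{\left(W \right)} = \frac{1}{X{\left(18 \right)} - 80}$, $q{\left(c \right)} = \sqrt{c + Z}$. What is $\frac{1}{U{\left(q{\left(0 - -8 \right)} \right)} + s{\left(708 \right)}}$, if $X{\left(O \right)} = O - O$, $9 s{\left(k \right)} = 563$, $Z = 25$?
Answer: $\frac{720}{45031} \approx 0.015989$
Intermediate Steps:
$s{\left(k \right)} = \frac{563}{9}$ ($s{\left(k \right)} = \frac{1}{9} \cdot 563 = \frac{563}{9}$)
$X{\left(O \right)} = 0$
$q{\left(c \right)} = \sqrt{25 + c}$ ($q{\left(c \right)} = \sqrt{c + 25} = \sqrt{25 + c}$)
$U{\left(W \right)} = - \frac{1}{80}$ ($U{\left(W \right)} = \frac{1}{0 - 80} = \frac{1}{-80} = - \frac{1}{80}$)
$\frac{1}{U{\left(q{\left(0 - -8 \right)} \right)} + s{\left(708 \right)}} = \frac{1}{- \frac{1}{80} + \frac{563}{9}} = \frac{1}{\frac{45031}{720}} = \frac{720}{45031}$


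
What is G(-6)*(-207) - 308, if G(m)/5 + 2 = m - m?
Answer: 1762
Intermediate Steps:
G(m) = -10 (G(m) = -10 + 5*(m - m) = -10 + 5*0 = -10 + 0 = -10)
G(-6)*(-207) - 308 = -10*(-207) - 308 = 2070 - 308 = 1762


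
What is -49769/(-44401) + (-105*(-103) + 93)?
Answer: 484375877/44401 ≈ 10909.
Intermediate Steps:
-49769/(-44401) + (-105*(-103) + 93) = -49769*(-1/44401) + (10815 + 93) = 49769/44401 + 10908 = 484375877/44401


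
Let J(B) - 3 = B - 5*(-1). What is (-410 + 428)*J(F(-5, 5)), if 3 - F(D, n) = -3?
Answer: 252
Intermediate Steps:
F(D, n) = 6 (F(D, n) = 3 - 1*(-3) = 3 + 3 = 6)
J(B) = 8 + B (J(B) = 3 + (B - 5*(-1)) = 3 + (B + 5) = 3 + (5 + B) = 8 + B)
(-410 + 428)*J(F(-5, 5)) = (-410 + 428)*(8 + 6) = 18*14 = 252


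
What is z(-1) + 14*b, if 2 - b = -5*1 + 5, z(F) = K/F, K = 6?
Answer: 22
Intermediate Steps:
z(F) = 6/F
b = 2 (b = 2 - (-5*1 + 5) = 2 - (-5 + 5) = 2 - 1*0 = 2 + 0 = 2)
z(-1) + 14*b = 6/(-1) + 14*2 = 6*(-1) + 28 = -6 + 28 = 22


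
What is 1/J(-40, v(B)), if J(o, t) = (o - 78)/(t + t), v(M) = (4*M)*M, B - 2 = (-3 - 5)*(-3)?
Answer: -2704/59 ≈ -45.831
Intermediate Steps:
B = 26 (B = 2 + (-3 - 5)*(-3) = 2 - 8*(-3) = 2 + 24 = 26)
v(M) = 4*M²
J(o, t) = (-78 + o)/(2*t) (J(o, t) = (-78 + o)/((2*t)) = (-78 + o)*(1/(2*t)) = (-78 + o)/(2*t))
1/J(-40, v(B)) = 1/((-78 - 40)/(2*((4*26²)))) = 1/((½)*(-118)/(4*676)) = 1/((½)*(-118)/2704) = 1/((½)*(1/2704)*(-118)) = 1/(-59/2704) = -2704/59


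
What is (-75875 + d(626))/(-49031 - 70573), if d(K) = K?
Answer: 25083/39868 ≈ 0.62915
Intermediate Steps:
(-75875 + d(626))/(-49031 - 70573) = (-75875 + 626)/(-49031 - 70573) = -75249/(-119604) = -75249*(-1/119604) = 25083/39868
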